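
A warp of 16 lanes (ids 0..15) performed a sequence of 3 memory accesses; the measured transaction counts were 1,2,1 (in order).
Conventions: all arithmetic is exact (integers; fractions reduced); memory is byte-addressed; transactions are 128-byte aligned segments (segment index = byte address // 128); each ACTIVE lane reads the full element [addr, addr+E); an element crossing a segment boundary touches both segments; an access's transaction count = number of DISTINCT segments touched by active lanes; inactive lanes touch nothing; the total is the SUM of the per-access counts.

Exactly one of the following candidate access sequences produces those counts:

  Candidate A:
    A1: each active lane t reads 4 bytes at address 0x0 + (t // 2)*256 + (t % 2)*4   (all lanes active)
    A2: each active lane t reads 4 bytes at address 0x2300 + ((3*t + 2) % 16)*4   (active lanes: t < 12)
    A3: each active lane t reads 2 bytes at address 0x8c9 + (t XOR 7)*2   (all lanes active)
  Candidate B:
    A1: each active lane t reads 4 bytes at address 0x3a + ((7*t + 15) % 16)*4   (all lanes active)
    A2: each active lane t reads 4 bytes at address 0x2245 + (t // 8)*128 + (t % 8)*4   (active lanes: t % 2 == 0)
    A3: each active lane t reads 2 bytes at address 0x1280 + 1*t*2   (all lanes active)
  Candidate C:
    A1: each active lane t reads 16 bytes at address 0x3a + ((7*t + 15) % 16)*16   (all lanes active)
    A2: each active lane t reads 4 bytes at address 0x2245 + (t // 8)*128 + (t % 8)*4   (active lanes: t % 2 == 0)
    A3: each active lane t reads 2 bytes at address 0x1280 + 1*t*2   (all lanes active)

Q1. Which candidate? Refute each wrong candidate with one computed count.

A: A1 gives 8 transactions, not 1
C: A1 gives 3 transactions, not 1
B: all counts match (1,2,1)

Answer: B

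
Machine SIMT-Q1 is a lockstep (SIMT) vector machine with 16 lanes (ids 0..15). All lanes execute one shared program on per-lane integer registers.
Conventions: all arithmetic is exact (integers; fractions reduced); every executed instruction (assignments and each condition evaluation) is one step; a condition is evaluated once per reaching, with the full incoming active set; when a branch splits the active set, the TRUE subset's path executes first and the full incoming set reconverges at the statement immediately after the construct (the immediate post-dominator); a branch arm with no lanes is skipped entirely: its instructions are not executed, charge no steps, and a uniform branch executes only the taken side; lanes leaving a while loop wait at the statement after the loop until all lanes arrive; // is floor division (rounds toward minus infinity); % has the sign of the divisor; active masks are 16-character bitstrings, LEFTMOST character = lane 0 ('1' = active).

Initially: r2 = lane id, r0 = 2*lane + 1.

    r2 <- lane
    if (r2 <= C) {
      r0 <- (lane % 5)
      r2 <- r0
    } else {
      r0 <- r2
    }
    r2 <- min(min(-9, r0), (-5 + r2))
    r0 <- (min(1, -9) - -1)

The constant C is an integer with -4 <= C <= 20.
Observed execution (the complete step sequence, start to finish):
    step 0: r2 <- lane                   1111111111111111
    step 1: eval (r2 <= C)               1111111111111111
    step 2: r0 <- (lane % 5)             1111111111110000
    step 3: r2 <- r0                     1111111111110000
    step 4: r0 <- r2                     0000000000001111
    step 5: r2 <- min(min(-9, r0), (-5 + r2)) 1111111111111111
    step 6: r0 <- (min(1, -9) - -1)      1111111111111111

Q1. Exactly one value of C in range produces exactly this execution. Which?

Answer: C = 11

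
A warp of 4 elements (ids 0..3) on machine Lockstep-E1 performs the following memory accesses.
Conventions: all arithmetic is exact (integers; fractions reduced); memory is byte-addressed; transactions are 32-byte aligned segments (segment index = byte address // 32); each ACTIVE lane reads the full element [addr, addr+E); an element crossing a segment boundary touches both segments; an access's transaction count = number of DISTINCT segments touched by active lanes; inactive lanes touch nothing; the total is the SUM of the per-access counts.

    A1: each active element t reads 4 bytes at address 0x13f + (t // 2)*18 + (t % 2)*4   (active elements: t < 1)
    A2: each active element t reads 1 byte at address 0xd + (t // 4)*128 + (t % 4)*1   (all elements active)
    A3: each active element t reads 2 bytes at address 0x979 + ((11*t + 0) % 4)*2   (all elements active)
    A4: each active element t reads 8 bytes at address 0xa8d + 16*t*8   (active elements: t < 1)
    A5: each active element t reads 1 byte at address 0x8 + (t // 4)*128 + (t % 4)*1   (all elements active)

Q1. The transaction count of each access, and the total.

A1: 2 transactions
A2: 1 transaction
A3: 2 transactions
A4: 1 transaction
A5: 1 transaction

Answer: 2,1,2,1,1; total 7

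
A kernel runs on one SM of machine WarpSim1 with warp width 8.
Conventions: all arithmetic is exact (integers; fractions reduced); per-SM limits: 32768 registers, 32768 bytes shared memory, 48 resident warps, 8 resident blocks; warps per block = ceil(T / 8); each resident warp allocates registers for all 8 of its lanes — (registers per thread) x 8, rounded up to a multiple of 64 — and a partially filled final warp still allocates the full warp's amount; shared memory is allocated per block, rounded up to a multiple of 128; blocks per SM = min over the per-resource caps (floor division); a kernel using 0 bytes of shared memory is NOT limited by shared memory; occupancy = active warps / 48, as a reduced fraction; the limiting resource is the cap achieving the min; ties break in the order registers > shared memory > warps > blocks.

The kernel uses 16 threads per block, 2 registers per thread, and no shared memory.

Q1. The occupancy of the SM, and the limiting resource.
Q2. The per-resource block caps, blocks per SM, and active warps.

Answer: occupancy 1/3, limited by blocks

registers: 256 blocks
shared memory: no limit (kernel uses none)
warps: 24 blocks
blocks: 8 blocks

Answer: 8 blocks, 16 active warps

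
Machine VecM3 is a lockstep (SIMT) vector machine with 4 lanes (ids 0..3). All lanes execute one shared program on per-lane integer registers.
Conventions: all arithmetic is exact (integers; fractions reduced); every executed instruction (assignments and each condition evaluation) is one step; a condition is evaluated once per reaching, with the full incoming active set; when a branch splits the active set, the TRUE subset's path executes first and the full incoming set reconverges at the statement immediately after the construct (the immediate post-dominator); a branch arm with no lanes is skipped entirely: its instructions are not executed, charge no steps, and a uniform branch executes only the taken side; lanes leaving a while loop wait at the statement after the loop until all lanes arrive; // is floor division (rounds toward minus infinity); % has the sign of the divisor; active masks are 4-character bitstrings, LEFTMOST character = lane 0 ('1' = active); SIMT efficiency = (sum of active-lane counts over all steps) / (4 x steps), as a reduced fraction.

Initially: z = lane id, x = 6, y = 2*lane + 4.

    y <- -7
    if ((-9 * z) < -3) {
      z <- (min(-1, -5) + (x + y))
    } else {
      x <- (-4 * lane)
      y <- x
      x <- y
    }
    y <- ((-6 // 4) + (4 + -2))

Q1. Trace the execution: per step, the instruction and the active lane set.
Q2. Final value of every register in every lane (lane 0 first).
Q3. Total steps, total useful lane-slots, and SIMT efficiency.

step 0: y <- -7                      1111
step 1: eval ((-9 * z) < -3)         1111
step 2: z <- (min(-1, -5) + (x + y)) 0111
step 3: x <- (-4 * lane)             1000
step 4: y <- x                       1000
step 5: x <- y                       1000
step 6: y <- ((-6 // 4) + (4 + -2))  1111

Answer: 7 steps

z: 0,-6,-6,-6
x: 0,6,6,6
y: 0,0,0,0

steps = 7; useful = 18; efficiency = 18/28 = 9/14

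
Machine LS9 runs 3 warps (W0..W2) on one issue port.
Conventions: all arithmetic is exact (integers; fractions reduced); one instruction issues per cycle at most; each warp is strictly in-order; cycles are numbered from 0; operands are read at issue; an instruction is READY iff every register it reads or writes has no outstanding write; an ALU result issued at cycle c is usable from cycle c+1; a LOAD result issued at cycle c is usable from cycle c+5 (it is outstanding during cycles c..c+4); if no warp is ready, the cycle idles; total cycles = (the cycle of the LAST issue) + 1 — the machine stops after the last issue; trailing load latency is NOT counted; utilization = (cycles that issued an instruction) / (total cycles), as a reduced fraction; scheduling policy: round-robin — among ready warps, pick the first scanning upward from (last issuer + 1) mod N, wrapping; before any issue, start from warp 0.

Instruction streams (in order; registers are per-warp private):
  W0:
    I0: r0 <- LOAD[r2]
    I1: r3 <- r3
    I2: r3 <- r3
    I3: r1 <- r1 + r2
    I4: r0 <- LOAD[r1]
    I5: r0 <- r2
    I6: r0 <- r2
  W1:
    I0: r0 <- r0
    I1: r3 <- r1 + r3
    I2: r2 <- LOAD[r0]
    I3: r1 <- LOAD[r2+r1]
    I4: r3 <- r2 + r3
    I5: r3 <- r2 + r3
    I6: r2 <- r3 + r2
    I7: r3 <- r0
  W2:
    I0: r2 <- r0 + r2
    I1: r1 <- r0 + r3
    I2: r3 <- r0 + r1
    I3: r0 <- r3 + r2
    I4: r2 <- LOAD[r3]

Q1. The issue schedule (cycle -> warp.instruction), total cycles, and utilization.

cycle 0: W0.I0
cycle 1: W1.I0
cycle 2: W2.I0
cycle 3: W0.I1
cycle 4: W1.I1
cycle 5: W2.I1
cycle 6: W0.I2
cycle 7: W1.I2
cycle 8: W2.I2
cycle 9: W0.I3
cycle 10: W2.I3
cycle 11: W0.I4
cycle 12: W1.I3
cycle 13: W2.I4
cycle 14: W1.I4
cycle 15: W1.I5
cycle 16: W0.I5
cycle 17: W1.I6
cycle 18: W0.I6
cycle 19: W1.I7

Answer: 20 cycles, utilization 1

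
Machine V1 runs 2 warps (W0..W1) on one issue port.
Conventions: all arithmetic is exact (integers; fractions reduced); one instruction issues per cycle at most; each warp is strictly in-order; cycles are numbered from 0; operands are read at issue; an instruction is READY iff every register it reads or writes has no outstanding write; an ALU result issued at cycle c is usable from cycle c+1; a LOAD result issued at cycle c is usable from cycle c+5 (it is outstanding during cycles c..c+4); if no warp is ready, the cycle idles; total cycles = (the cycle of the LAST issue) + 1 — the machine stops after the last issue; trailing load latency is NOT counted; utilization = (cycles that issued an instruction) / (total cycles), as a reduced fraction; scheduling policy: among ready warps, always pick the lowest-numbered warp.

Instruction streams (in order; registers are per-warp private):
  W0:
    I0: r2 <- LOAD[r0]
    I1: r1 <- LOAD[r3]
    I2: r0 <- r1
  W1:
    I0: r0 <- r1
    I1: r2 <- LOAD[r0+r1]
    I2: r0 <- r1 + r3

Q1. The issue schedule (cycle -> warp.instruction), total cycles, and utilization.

cycle 0: W0.I0
cycle 1: W0.I1
cycle 2: W1.I0
cycle 3: W1.I1
cycle 4: W1.I2
cycle 5: idle
cycle 6: W0.I2

Answer: 7 cycles, utilization 6/7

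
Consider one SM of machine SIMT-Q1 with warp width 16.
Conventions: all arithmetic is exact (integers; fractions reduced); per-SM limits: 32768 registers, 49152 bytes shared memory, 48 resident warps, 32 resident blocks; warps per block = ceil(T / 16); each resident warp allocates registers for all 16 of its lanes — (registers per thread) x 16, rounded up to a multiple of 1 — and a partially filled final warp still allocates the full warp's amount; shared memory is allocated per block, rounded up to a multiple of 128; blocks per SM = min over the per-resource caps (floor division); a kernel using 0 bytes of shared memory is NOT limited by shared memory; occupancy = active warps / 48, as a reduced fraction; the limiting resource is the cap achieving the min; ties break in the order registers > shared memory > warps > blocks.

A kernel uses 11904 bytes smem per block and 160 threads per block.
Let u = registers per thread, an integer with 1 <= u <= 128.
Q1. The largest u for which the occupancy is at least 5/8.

Answer: u = 68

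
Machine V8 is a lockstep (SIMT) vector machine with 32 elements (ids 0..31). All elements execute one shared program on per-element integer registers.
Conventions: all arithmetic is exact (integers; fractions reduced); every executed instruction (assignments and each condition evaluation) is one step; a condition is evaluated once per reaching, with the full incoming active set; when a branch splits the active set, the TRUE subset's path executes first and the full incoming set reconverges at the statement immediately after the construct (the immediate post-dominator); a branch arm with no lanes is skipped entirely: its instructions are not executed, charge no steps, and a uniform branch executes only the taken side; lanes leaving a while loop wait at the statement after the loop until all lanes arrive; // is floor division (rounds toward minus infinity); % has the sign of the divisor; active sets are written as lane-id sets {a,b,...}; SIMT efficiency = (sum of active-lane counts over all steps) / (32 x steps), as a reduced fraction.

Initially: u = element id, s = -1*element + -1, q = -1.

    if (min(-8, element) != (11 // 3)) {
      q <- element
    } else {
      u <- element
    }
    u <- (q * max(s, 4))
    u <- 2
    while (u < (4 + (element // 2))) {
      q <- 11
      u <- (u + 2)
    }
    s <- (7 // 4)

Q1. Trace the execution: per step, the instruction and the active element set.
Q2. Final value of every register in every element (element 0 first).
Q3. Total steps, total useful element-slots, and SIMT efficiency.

step 0: eval (min(-8, element) != (11 // 3)) {0,1,2,3,4,5,6,7,8,9,10,11,12,13,14,15,16,17,18,19,20,21,22,23,24,25,26,27,28,29,30,31}
step 1: q <- element                 {0,1,2,3,4,5,6,7,8,9,10,11,12,13,14,15,16,17,18,19,20,21,22,23,24,25,26,27,28,29,30,31}
step 2: u <- (q * max(s, 4))         {0,1,2,3,4,5,6,7,8,9,10,11,12,13,14,15,16,17,18,19,20,21,22,23,24,25,26,27,28,29,30,31}
step 3: u <- 2                       {0,1,2,3,4,5,6,7,8,9,10,11,12,13,14,15,16,17,18,19,20,21,22,23,24,25,26,27,28,29,30,31}
step 4: eval (u < (4 + (element // 2))) {0,1,2,3,4,5,6,7,8,9,10,11,12,13,14,15,16,17,18,19,20,21,22,23,24,25,26,27,28,29,30,31}
step 5: q <- 11                      {0,1,2,3,4,5,6,7,8,9,10,11,12,13,14,15,16,17,18,19,20,21,22,23,24,25,26,27,28,29,30,31}
step 6: u <- (u + 2)                 {0,1,2,3,4,5,6,7,8,9,10,11,12,13,14,15,16,17,18,19,20,21,22,23,24,25,26,27,28,29,30,31}
step 7: eval (u < (4 + (element // 2))) {0,1,2,3,4,5,6,7,8,9,10,11,12,13,14,15,16,17,18,19,20,21,22,23,24,25,26,27,28,29,30,31}
step 8: q <- 11                      {2,3,4,5,6,7,8,9,10,11,12,13,14,15,16,17,18,19,20,21,22,23,24,25,26,27,28,29,30,31}
step 9: u <- (u + 2)                 {2,3,4,5,6,7,8,9,10,11,12,13,14,15,16,17,18,19,20,21,22,23,24,25,26,27,28,29,30,31}
step 10: eval (u < (4 + (element // 2))) {2,3,4,5,6,7,8,9,10,11,12,13,14,15,16,17,18,19,20,21,22,23,24,25,26,27,28,29,30,31}
step 11: q <- 11                      {6,7,8,9,10,11,12,13,14,15,16,17,18,19,20,21,22,23,24,25,26,27,28,29,30,31}
step 12: u <- (u + 2)                 {6,7,8,9,10,11,12,13,14,15,16,17,18,19,20,21,22,23,24,25,26,27,28,29,30,31}
step 13: eval (u < (4 + (element // 2))) {6,7,8,9,10,11,12,13,14,15,16,17,18,19,20,21,22,23,24,25,26,27,28,29,30,31}
step 14: q <- 11                      {10,11,12,13,14,15,16,17,18,19,20,21,22,23,24,25,26,27,28,29,30,31}
step 15: u <- (u + 2)                 {10,11,12,13,14,15,16,17,18,19,20,21,22,23,24,25,26,27,28,29,30,31}
step 16: eval (u < (4 + (element // 2))) {10,11,12,13,14,15,16,17,18,19,20,21,22,23,24,25,26,27,28,29,30,31}
step 17: q <- 11                      {14,15,16,17,18,19,20,21,22,23,24,25,26,27,28,29,30,31}
step 18: u <- (u + 2)                 {14,15,16,17,18,19,20,21,22,23,24,25,26,27,28,29,30,31}
step 19: eval (u < (4 + (element // 2))) {14,15,16,17,18,19,20,21,22,23,24,25,26,27,28,29,30,31}
step 20: q <- 11                      {18,19,20,21,22,23,24,25,26,27,28,29,30,31}
step 21: u <- (u + 2)                 {18,19,20,21,22,23,24,25,26,27,28,29,30,31}
step 22: eval (u < (4 + (element // 2))) {18,19,20,21,22,23,24,25,26,27,28,29,30,31}
step 23: q <- 11                      {22,23,24,25,26,27,28,29,30,31}
step 24: u <- (u + 2)                 {22,23,24,25,26,27,28,29,30,31}
step 25: eval (u < (4 + (element // 2))) {22,23,24,25,26,27,28,29,30,31}
step 26: q <- 11                      {26,27,28,29,30,31}
step 27: u <- (u + 2)                 {26,27,28,29,30,31}
step 28: eval (u < (4 + (element // 2))) {26,27,28,29,30,31}
step 29: q <- 11                      {30,31}
step 30: u <- (u + 2)                 {30,31}
step 31: eval (u < (4 + (element // 2))) {30,31}
step 32: s <- (7 // 4)                {0,1,2,3,4,5,6,7,8,9,10,11,12,13,14,15,16,17,18,19,20,21,22,23,24,25,26,27,28,29,30,31}

Answer: 33 steps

u: 4,4,6,6,6,6,8,8,8,8,10,10,10,10,12,12,12,12,14,14,14,14,16,16,16,16,18,18,18,18,20,20
s: 1,1,1,1,1,1,1,1,1,1,1,1,1,1,1,1,1,1,1,1,1,1,1,1,1,1,1,1,1,1,1,1
q: 11,11,11,11,11,11,11,11,11,11,11,11,11,11,11,11,11,11,11,11,11,11,11,11,11,11,11,11,11,11,11,11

steps = 33; useful = 672; efficiency = 672/1056 = 7/11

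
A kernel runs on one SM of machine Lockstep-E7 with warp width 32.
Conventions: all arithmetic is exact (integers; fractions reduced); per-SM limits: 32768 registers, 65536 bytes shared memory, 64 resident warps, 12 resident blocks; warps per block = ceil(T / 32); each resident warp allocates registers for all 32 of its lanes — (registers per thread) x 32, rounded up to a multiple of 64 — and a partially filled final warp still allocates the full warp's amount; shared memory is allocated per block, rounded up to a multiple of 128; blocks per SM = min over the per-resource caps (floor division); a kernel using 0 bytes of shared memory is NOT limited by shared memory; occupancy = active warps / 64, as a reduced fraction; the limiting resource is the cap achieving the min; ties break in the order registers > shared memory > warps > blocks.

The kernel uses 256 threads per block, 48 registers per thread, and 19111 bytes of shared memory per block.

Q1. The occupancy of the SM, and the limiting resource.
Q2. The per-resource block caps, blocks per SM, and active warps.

Answer: occupancy 1/4, limited by registers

registers: 2 blocks
shared memory: 3 blocks
warps: 8 blocks
blocks: 12 blocks

Answer: 2 blocks, 16 active warps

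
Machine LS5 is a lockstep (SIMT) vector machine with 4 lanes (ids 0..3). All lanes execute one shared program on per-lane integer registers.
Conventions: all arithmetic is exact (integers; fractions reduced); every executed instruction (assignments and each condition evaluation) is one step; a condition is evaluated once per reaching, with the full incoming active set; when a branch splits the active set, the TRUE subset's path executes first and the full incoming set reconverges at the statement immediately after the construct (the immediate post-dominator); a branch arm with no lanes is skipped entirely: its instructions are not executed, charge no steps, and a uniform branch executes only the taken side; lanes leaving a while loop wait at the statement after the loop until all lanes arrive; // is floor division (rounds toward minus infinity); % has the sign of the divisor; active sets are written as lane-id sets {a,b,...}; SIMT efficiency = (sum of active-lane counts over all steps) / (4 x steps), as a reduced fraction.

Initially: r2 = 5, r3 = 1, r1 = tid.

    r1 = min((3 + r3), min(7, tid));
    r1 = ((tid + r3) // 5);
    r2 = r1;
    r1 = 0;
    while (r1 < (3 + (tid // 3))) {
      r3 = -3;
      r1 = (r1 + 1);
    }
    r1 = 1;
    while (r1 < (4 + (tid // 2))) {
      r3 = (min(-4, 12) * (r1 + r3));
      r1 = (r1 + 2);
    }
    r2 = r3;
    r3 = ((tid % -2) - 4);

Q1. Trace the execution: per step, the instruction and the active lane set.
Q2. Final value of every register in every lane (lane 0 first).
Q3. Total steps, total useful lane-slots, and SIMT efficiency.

step 0: r1 <- min((3 + r3), min(7, tid)) {0,1,2,3}
step 1: r1 <- ((tid + r3) // 5)      {0,1,2,3}
step 2: r2 <- r1                     {0,1,2,3}
step 3: r1 <- 0                      {0,1,2,3}
step 4: eval (r1 < (3 + (tid // 3))) {0,1,2,3}
step 5: r3 <- -3                     {0,1,2,3}
step 6: r1 <- (r1 + 1)               {0,1,2,3}
step 7: eval (r1 < (3 + (tid // 3))) {0,1,2,3}
step 8: r3 <- -3                     {0,1,2,3}
step 9: r1 <- (r1 + 1)               {0,1,2,3}
step 10: eval (r1 < (3 + (tid // 3))) {0,1,2,3}
step 11: r3 <- -3                     {0,1,2,3}
step 12: r1 <- (r1 + 1)               {0,1,2,3}
step 13: eval (r1 < (3 + (tid // 3))) {0,1,2,3}
step 14: r3 <- -3                     {3}
step 15: r1 <- (r1 + 1)               {3}
step 16: eval (r1 < (3 + (tid // 3))) {3}
step 17: r1 <- 1                      {0,1,2,3}
step 18: eval (r1 < (4 + (tid // 2))) {0,1,2,3}
step 19: r3 <- (min(-4, 12) * (r1 + r3)) {0,1,2,3}
step 20: r1 <- (r1 + 2)               {0,1,2,3}
step 21: eval (r1 < (4 + (tid // 2))) {0,1,2,3}
step 22: r3 <- (min(-4, 12) * (r1 + r3)) {0,1,2,3}
step 23: r1 <- (r1 + 2)               {0,1,2,3}
step 24: eval (r1 < (4 + (tid // 2))) {0,1,2,3}
step 25: r2 <- r3                     {0,1,2,3}
step 26: r3 <- ((tid % -2) - 4)       {0,1,2,3}

Answer: 27 steps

r2: -44,-44,-44,-44
r3: -4,-5,-4,-5
r1: 5,5,5,5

steps = 27; useful = 99; efficiency = 99/108 = 11/12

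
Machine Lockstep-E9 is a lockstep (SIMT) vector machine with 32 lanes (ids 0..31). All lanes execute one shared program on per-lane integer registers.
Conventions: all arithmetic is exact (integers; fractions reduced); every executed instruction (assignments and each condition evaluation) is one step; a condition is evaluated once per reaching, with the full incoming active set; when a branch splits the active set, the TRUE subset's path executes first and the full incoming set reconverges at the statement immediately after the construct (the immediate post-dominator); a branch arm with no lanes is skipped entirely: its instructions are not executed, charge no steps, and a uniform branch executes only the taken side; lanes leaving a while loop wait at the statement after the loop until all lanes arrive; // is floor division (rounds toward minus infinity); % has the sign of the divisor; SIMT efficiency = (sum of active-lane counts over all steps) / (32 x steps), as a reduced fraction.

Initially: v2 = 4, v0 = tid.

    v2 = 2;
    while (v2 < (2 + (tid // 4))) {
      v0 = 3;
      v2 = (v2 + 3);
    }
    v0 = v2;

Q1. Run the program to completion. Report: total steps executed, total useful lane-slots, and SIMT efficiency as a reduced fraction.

Answer: 12 steps, 240 useful, 5/8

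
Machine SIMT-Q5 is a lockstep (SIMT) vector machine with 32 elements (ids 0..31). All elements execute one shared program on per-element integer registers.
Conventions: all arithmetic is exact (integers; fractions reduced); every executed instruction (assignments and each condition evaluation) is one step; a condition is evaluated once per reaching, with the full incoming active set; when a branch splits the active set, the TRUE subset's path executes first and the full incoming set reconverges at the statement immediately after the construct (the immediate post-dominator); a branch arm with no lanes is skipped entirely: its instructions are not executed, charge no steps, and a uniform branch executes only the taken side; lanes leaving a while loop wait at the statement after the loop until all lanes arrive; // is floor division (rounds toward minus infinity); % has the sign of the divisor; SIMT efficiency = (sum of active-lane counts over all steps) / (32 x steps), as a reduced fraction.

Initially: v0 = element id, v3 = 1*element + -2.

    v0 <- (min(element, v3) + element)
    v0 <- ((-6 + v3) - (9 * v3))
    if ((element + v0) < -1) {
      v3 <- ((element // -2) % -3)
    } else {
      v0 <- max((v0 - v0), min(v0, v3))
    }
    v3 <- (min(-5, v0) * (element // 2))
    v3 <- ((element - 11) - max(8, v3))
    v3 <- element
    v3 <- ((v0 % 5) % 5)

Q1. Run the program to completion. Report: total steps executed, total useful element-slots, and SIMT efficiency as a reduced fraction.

Answer: 9 steps, 256 useful, 8/9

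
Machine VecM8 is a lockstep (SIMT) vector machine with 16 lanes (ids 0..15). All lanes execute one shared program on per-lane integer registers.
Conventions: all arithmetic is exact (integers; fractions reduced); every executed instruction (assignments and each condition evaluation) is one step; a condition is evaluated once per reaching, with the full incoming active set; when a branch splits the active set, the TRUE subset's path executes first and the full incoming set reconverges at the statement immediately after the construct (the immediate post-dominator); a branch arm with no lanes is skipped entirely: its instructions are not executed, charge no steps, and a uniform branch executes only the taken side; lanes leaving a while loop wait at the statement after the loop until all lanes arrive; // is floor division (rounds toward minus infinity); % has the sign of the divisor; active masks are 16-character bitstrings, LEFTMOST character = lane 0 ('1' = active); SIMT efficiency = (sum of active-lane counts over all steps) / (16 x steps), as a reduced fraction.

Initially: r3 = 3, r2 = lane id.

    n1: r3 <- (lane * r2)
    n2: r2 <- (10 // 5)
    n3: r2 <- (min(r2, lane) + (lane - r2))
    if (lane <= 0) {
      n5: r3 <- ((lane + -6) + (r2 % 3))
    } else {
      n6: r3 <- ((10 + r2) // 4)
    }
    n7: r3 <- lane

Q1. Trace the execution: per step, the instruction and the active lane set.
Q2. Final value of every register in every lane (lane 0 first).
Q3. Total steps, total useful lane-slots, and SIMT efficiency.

step 0: r3 <- (lane * r2)            1111111111111111
step 1: r2 <- (10 // 5)              1111111111111111
step 2: r2 <- (min(r2, lane) + (lane - r2)) 1111111111111111
step 3: eval (lane <= 0)             1111111111111111
step 4: r3 <- ((lane + -6) + (r2 % 3)) 1000000000000000
step 5: r3 <- ((10 + r2) // 4)       0111111111111111
step 6: r3 <- lane                   1111111111111111

Answer: 7 steps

r3: 0,1,2,3,4,5,6,7,8,9,10,11,12,13,14,15
r2: -2,0,2,3,4,5,6,7,8,9,10,11,12,13,14,15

steps = 7; useful = 96; efficiency = 96/112 = 6/7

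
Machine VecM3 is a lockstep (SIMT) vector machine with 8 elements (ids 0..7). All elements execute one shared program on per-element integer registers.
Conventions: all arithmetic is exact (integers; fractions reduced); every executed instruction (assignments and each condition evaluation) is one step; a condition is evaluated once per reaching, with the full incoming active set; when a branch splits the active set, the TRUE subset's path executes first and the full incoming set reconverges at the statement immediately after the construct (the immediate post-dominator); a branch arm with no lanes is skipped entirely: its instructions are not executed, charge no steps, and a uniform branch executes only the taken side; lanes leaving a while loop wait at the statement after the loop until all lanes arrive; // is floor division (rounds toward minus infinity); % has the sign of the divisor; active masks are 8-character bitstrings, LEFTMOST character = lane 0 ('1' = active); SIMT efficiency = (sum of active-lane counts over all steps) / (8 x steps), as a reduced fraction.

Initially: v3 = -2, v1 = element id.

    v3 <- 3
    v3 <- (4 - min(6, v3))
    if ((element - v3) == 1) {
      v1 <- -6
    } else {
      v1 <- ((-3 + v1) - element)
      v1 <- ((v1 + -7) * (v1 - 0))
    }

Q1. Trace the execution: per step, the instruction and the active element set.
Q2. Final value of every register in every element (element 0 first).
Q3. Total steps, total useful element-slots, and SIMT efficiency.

step 0: v3 <- 3                      11111111
step 1: v3 <- (4 - min(6, v3))       11111111
step 2: eval ((element - v3) == 1)   11111111
step 3: v1 <- -6                     00100000
step 4: v1 <- ((-3 + v1) - element)  11011111
step 5: v1 <- ((v1 + -7) * (v1 - 0)) 11011111

Answer: 6 steps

v3: 1,1,1,1,1,1,1,1
v1: 30,30,-6,30,30,30,30,30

steps = 6; useful = 39; efficiency = 39/48 = 13/16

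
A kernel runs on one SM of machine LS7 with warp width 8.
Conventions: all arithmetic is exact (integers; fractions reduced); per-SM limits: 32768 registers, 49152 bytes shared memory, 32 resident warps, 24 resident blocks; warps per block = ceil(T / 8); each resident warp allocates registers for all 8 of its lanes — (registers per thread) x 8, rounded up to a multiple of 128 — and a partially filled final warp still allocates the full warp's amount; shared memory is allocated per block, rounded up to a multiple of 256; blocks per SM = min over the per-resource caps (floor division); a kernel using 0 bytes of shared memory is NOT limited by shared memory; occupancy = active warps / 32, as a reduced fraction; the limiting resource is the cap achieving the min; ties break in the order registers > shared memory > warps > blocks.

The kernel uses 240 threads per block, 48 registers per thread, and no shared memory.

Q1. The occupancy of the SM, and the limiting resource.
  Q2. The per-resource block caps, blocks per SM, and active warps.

Answer: occupancy 15/16, limited by warps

registers: 2 blocks
shared memory: no limit (kernel uses none)
warps: 1 block
blocks: 24 blocks

Answer: 1 block, 30 active warps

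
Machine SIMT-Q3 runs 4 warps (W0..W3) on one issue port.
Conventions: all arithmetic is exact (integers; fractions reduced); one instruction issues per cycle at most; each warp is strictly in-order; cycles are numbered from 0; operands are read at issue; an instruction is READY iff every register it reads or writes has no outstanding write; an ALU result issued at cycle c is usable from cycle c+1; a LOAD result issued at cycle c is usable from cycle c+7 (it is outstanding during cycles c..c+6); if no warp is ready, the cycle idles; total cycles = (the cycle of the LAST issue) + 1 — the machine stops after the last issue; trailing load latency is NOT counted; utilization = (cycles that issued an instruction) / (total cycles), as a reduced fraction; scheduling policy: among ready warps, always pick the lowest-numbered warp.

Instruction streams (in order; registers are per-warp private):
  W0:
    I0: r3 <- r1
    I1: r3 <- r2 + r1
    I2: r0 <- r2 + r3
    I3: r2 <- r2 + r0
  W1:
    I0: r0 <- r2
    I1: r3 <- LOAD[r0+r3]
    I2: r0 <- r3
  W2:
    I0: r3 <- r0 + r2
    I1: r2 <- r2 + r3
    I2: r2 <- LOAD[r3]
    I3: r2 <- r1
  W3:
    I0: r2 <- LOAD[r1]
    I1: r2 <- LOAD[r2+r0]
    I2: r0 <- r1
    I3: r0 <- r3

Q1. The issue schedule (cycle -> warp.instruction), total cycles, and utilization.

cycle 0: W0.I0
cycle 1: W0.I1
cycle 2: W0.I2
cycle 3: W0.I3
cycle 4: W1.I0
cycle 5: W1.I1
cycle 6: W2.I0
cycle 7: W2.I1
cycle 8: W2.I2
cycle 9: W3.I0
cycle 10: idle
cycle 11: idle
cycle 12: W1.I2
cycle 13: idle
cycle 14: idle
cycle 15: W2.I3
cycle 16: W3.I1
cycle 17: W3.I2
cycle 18: W3.I3

Answer: 19 cycles, utilization 15/19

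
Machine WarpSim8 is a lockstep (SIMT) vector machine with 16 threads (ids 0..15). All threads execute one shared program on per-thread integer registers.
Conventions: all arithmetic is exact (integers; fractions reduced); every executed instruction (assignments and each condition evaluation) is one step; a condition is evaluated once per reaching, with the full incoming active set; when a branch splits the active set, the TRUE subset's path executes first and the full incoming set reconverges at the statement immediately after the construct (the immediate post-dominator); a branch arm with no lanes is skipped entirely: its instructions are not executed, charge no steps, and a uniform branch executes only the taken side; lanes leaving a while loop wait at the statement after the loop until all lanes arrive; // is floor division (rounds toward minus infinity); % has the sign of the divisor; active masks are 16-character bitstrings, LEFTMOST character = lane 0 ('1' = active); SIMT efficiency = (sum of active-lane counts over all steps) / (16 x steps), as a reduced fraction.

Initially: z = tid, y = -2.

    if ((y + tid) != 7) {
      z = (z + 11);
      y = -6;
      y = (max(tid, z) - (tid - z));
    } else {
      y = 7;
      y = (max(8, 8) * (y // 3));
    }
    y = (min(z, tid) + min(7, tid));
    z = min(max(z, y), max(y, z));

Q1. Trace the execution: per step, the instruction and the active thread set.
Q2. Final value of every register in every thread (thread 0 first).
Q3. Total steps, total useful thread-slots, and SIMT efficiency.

step 0: eval ((y + tid) != 7)        1111111111111111
step 1: z <- (z + 11)                1111111110111111
step 2: y <- -6                      1111111110111111
step 3: y <- (max(tid, z) - (tid - z)) 1111111110111111
step 4: y <- 7                       0000000001000000
step 5: y <- (max(8, 8) * (y // 3))  0000000001000000
step 6: y <- (min(z, tid) + min(7, tid)) 1111111111111111
step 7: z <- min(max(z, y), max(y, z)) 1111111111111111

Answer: 8 steps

z: 11,12,13,14,15,16,17,18,19,16,21,22,23,24,25,26
y: 0,2,4,6,8,10,12,14,15,16,17,18,19,20,21,22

steps = 8; useful = 95; efficiency = 95/128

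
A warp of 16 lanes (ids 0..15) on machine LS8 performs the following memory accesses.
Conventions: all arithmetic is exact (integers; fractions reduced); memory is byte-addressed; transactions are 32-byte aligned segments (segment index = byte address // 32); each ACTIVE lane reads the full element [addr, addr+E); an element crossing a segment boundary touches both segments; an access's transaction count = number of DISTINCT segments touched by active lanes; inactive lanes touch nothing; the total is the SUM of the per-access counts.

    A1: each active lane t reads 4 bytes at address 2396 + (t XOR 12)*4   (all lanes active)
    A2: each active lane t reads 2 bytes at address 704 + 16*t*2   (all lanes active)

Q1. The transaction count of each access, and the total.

A1: 3 transactions
A2: 16 transactions

Answer: 3,16; total 19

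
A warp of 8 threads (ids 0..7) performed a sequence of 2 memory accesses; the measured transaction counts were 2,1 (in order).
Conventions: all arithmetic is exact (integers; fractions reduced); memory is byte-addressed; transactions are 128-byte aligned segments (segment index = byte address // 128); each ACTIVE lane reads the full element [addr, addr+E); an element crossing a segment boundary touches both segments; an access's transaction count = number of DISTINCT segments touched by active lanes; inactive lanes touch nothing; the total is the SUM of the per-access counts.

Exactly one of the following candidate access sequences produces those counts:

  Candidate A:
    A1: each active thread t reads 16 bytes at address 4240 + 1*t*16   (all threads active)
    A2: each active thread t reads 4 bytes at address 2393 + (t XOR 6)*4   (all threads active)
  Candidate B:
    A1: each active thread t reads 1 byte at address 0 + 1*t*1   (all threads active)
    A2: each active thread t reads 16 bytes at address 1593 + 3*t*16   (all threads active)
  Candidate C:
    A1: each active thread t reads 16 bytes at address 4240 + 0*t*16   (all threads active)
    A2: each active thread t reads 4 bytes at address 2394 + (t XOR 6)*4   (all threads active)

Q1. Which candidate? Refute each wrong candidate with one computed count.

B: A1 gives 1 transaction, not 2
C: A1 gives 1 transaction, not 2
A: all counts match (2,1)

Answer: A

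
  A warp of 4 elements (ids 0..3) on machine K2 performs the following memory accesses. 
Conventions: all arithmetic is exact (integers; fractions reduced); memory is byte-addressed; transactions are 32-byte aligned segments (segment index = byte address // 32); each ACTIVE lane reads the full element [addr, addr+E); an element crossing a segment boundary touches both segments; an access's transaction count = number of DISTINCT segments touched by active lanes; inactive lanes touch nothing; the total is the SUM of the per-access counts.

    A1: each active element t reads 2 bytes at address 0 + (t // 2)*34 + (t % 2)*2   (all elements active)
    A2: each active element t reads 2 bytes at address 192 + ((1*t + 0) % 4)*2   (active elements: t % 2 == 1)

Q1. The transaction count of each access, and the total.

A1: 2 transactions
A2: 1 transaction

Answer: 2,1; total 3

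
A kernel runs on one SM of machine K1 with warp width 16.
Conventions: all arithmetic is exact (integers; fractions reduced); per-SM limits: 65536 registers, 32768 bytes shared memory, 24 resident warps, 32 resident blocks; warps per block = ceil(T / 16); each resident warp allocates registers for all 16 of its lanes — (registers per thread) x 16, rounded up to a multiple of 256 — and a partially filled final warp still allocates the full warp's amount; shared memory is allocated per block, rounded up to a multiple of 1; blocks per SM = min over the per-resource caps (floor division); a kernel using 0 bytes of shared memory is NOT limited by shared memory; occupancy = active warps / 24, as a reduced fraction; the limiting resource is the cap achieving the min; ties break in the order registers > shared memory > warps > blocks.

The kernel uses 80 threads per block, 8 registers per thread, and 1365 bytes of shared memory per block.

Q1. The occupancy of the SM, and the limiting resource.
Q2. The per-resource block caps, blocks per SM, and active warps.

Answer: occupancy 5/6, limited by warps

registers: 51 blocks
shared memory: 24 blocks
warps: 4 blocks
blocks: 32 blocks

Answer: 4 blocks, 20 active warps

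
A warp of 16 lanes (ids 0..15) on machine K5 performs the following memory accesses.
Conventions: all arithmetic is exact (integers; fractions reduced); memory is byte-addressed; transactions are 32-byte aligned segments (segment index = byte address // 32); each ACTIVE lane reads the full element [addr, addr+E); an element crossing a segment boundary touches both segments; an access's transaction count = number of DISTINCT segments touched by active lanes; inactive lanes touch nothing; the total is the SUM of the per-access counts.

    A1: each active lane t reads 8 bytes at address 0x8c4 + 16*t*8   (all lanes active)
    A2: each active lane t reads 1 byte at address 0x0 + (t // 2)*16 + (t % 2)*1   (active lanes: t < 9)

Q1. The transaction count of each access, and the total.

A1: 16 transactions
A2: 3 transactions

Answer: 16,3; total 19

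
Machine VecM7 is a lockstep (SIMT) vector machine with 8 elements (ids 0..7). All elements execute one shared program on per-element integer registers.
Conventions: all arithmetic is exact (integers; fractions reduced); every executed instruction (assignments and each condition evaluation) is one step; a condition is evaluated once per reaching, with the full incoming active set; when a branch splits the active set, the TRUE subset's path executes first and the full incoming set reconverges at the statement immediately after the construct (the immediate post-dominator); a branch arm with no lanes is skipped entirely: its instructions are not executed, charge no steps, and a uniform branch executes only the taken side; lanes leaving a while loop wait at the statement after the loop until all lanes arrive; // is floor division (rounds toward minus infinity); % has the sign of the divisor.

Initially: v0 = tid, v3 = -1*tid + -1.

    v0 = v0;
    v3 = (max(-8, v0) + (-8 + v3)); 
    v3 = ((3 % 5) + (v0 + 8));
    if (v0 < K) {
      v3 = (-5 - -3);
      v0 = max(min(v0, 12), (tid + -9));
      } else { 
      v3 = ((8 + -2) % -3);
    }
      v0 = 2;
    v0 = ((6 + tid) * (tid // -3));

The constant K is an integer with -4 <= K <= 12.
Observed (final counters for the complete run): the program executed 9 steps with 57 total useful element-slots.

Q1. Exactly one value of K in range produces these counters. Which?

Answer: K = 1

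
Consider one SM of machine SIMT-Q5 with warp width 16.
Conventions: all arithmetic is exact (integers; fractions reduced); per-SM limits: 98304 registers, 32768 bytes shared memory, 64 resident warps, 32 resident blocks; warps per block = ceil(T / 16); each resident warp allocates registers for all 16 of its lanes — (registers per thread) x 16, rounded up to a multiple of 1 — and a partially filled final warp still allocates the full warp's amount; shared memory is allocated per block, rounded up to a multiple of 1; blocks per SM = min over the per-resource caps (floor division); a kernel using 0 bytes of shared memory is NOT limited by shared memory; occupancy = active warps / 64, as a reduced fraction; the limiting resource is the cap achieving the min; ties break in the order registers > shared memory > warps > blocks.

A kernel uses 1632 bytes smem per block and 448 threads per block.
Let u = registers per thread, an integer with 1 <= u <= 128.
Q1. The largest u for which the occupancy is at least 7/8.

Answer: u = 109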